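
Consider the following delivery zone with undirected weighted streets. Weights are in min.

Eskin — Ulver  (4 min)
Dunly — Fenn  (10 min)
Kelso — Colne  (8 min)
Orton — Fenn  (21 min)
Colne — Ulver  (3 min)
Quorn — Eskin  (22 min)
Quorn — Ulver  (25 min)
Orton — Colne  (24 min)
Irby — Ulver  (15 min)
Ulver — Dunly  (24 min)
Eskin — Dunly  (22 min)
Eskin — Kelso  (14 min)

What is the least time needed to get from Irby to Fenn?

49 min

Shortest distances from Irby:
Irby: 0
Ulver: 15  (via Irby)
Colne: 18  (via Ulver)
Eskin: 19  (via Ulver)
Kelso: 26  (via Colne)
Dunly: 39  (via Ulver)
Quorn: 40  (via Ulver)
Orton: 42  (via Colne)
Fenn: 49  (via Dunly)
Shortest route: Irby → Ulver → Dunly → Fenn = 49 min.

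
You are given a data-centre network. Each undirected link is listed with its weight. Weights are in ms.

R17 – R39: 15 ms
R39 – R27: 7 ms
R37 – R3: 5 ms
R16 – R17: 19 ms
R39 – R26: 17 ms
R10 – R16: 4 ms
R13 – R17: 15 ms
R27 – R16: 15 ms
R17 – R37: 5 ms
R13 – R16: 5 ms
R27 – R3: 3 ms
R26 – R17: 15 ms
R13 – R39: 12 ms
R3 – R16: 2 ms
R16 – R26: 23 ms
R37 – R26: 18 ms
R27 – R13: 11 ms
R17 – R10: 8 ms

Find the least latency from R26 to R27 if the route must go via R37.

Shortest R26→R37: R26 → R37 = 18
Shortest R37→R27: R37 → R3 → R27 = 8
Total via R37: 18 + 8 = 26 ms.

26 ms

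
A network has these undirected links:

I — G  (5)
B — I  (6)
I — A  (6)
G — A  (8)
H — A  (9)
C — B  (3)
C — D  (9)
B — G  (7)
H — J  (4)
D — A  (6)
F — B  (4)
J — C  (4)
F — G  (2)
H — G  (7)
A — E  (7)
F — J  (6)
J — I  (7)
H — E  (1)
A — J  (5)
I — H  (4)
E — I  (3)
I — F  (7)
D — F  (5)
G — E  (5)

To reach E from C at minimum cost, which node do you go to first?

Enumerating some paths:
C - B - I - E: 3+6+3 = 12
C - J - H - E: 4+4+1 = 9
Cheapest is C - J - H - E at 9.
So from C the first move is to J.

J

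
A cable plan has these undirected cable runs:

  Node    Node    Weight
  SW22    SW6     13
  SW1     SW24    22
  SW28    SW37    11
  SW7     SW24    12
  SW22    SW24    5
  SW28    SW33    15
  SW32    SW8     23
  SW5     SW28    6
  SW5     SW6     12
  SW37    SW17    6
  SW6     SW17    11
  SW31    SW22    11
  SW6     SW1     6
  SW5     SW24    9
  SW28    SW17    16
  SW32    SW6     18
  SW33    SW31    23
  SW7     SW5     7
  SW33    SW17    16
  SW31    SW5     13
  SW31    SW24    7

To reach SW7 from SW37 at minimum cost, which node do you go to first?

Enumerating some paths:
SW37 - SW28 - SW5 - SW7: 11+6+7 = 24
SW37 - SW28 - SW5 - SW24 - SW7: 11+6+9+12 = 38
SW37 - SW17 - SW28 - SW5 - SW7: 6+16+6+7 = 35
SW37 - SW17 - SW6 - SW5 - SW7: 6+11+12+7 = 36
Cheapest is SW37 - SW28 - SW5 - SW7 at 24.
So from SW37 the first move is to SW28.

SW28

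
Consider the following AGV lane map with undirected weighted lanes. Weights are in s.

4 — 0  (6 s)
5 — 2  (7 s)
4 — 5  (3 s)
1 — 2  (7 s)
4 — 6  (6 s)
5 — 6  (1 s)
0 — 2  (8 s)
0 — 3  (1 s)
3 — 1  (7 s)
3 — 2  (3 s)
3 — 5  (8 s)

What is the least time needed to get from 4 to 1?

Enumerating some paths:
4 - 0 - 3 - 2 - 1: 6+1+3+7 = 17
4 - 0 - 3 - 1: 6+1+7 = 14
4 - 5 - 2 - 1: 3+7+7 = 17
Cheapest is 4 - 0 - 3 - 1 at 14 s.

14 s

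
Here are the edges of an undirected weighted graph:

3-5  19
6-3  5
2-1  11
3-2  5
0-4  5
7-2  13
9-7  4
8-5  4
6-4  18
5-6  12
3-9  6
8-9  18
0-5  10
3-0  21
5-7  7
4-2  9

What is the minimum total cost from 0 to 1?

Shortest distances from 0:
0: 0
4: 5  (via 0)
5: 10  (via 0)
2: 14  (via 4)
8: 14  (via 5)
7: 17  (via 5)
3: 19  (via 2)
9: 21  (via 7)
6: 22  (via 5)
1: 25  (via 2)
Shortest route: 0–4–2–1 = 25.

25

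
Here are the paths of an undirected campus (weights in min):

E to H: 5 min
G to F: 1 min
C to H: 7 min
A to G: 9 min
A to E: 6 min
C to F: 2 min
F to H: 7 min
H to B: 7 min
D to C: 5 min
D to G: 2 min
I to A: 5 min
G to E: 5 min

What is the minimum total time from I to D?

Settle nodes by increasing distance from I:
I: 0
A: 5  (via I)
E: 11  (via A)
G: 14  (via A)
F: 15  (via G)
D: 16  (via G)
Shortest route: I–A–G–D = 16 min.

16 min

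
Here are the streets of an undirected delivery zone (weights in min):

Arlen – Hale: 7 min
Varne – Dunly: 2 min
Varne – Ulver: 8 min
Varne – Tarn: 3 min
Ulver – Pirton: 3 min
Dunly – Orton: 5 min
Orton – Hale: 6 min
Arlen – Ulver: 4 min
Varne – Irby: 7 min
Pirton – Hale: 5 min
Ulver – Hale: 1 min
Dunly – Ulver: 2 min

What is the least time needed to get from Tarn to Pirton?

Shortest distances from Tarn:
Tarn: 0
Varne: 3  (via Tarn)
Dunly: 5  (via Varne)
Ulver: 7  (via Dunly)
Hale: 8  (via Ulver)
Orton: 10  (via Dunly)
Pirton: 10  (via Ulver)
Shortest route: Tarn–Varne–Dunly–Ulver–Pirton = 10 min.

10 min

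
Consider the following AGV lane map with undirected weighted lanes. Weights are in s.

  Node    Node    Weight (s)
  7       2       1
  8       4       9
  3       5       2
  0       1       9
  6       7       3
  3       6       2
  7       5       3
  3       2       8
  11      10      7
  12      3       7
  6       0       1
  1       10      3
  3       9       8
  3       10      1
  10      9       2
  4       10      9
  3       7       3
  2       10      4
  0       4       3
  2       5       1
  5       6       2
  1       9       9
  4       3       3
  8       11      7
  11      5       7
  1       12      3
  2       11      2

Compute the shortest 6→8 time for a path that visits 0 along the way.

Shortest 6→0: 6–0 = 1
Shortest 0→8: 0–4–8 = 12
Total via 0: 1 + 12 = 13 s.

13 s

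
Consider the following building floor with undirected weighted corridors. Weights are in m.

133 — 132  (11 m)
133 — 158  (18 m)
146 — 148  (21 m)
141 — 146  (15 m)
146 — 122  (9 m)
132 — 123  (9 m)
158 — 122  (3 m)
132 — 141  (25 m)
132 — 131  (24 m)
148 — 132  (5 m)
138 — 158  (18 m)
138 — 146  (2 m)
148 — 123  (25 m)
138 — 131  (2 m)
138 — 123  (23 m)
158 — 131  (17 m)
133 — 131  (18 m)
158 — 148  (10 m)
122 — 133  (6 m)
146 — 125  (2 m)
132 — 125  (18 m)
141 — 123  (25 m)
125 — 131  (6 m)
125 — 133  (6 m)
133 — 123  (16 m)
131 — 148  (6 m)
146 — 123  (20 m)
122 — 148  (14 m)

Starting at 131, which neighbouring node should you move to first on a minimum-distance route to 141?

138

Enumerating some paths:
131–125–146–141: 6+2+15 = 23
131–148–132–141: 6+5+25 = 36
131–138–146–141: 2+2+15 = 19
The minimum is 19 m via 131–138–146–141.
So from 131 the first move is to 138.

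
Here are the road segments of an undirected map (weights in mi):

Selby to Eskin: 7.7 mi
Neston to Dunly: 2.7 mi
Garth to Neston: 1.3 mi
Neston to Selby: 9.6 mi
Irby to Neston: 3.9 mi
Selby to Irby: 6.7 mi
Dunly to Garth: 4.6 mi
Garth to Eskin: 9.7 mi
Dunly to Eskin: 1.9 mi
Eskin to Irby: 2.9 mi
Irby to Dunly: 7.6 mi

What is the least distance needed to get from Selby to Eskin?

7.7 mi

Shortest distances from Selby:
Selby: 0
Irby: 6.7  (via Selby)
Eskin: 7.7  (via Selby)
Shortest route: Selby → Eskin = 7.7 mi.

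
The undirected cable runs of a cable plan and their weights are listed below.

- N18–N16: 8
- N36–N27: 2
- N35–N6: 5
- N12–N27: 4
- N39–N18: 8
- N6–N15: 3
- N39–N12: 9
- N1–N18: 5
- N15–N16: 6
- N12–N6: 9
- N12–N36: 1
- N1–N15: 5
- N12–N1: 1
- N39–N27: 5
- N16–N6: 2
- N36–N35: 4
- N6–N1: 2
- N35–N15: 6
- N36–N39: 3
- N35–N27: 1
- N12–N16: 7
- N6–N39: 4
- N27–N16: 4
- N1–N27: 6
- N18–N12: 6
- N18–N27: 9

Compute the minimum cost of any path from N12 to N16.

5

Candidate routes:
N12 → N36 → N27 → N16: 1+2+4 = 7
N12 → N1 → N6 → N16: 1+2+2 = 5
Cheapest is N12 → N1 → N6 → N16 at 5.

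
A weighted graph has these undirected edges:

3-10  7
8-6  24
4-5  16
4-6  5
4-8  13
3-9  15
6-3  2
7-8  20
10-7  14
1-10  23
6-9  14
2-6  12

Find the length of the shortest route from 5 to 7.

44

Shortest distances from 5:
5: 0
4: 16  (via 5)
6: 21  (via 4)
3: 23  (via 6)
8: 29  (via 4)
10: 30  (via 3)
2: 33  (via 6)
9: 35  (via 6)
7: 44  (via 10)
Shortest route: 5 → 4 → 6 → 3 → 10 → 7 = 44.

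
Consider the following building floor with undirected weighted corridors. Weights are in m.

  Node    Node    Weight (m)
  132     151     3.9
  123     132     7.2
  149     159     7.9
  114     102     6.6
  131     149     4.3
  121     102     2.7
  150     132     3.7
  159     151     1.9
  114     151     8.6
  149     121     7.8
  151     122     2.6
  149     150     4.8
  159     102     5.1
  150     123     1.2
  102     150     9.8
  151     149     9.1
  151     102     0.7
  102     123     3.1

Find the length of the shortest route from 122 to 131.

16 m

Shortest distances from 122:
122: 0
151: 2.6  (via 122)
102: 3.3  (via 151)
159: 4.5  (via 151)
121: 6  (via 102)
123: 6.4  (via 102)
132: 6.5  (via 151)
150: 7.6  (via 123)
114: 9.9  (via 102)
149: 11.7  (via 151)
131: 16  (via 149)
Shortest route: 122–151–149–131 = 16 m.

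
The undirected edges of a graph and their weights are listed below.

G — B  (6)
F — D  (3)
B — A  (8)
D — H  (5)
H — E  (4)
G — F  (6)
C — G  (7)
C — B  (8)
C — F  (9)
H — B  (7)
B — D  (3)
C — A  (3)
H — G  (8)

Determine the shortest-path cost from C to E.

19

Running Dijkstra from C:
C: 0
A: 3  (via C)
G: 7  (via C)
B: 8  (via C)
F: 9  (via C)
D: 11  (via B)
H: 15  (via G)
E: 19  (via H)
Shortest route: C–G–H–E = 19.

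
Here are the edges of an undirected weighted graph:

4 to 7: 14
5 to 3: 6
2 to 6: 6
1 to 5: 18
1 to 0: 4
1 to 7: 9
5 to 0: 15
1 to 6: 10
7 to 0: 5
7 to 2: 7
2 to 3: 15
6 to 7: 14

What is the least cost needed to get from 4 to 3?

Shortest distances from 4:
4: 0
7: 14  (via 4)
0: 19  (via 7)
2: 21  (via 7)
1: 23  (via 7)
6: 27  (via 2)
5: 34  (via 0)
3: 36  (via 2)
Shortest route: 4 → 7 → 2 → 3 = 36.

36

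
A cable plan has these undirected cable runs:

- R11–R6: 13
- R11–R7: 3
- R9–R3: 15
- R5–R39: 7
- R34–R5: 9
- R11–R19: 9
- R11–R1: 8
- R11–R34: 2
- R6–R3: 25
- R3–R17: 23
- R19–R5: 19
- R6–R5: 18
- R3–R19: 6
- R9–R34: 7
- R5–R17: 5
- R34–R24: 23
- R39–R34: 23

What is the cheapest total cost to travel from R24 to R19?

34

Settle nodes by increasing distance from R24:
R24: 0
R34: 23  (via R24)
R11: 25  (via R34)
R7: 28  (via R11)
R9: 30  (via R34)
R5: 32  (via R34)
R1: 33  (via R11)
R19: 34  (via R11)
Shortest route: R24–R34–R11–R19 = 34.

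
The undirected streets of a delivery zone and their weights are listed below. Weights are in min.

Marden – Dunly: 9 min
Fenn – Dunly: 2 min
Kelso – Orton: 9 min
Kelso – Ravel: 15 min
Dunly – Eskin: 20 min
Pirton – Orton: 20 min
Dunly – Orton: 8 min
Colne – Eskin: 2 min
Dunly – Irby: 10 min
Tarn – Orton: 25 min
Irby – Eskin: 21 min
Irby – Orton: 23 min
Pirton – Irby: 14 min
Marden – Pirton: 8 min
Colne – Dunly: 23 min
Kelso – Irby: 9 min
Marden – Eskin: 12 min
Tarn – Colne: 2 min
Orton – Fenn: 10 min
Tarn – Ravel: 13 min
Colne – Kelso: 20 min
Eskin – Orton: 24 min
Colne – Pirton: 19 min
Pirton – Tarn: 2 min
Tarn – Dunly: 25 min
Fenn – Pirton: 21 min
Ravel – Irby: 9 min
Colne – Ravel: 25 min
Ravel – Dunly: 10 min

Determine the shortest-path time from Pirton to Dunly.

17 min

Candidate routes:
Pirton–Marden–Dunly: 8+9 = 17
Pirton–Irby–Dunly: 14+10 = 24
Pirton–Fenn–Dunly: 21+2 = 23
Cheapest is Pirton–Marden–Dunly at 17 min.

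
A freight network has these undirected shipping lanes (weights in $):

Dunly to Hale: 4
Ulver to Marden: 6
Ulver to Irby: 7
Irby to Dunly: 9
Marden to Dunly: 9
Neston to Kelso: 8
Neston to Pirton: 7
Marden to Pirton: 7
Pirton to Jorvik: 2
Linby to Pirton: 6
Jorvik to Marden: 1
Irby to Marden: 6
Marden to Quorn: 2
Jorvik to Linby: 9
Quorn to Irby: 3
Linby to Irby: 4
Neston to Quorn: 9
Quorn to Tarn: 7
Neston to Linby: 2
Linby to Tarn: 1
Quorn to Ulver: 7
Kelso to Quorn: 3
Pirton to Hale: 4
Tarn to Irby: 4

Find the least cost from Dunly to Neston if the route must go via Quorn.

Shortest Dunly→Quorn: Dunly → Marden → Quorn = 11
Shortest Quorn→Neston: Quorn → Neston = 9
Total via Quorn: 11 + 9 = $20.

$20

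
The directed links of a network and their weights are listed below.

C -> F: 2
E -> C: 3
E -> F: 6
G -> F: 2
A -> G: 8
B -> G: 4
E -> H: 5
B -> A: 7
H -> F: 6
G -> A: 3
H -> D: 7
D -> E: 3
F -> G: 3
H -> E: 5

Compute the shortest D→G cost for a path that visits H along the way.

17

Best D to H: D → E → H costing 8
Best H to G: H → F → G costing 9
Total via H: 8 + 9 = 17.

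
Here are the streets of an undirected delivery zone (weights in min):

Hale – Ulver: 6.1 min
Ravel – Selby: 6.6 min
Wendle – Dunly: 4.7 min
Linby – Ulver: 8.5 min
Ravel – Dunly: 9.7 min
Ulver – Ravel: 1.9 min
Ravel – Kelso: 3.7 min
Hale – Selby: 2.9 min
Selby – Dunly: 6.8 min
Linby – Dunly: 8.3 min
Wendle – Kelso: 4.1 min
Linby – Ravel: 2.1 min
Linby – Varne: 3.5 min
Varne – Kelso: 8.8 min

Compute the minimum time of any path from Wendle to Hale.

Settle nodes by increasing distance from Wendle:
Wendle: 0
Kelso: 4.1  (via Wendle)
Dunly: 4.7  (via Wendle)
Ravel: 7.8  (via Kelso)
Ulver: 9.7  (via Ravel)
Linby: 9.9  (via Ravel)
Selby: 11.5  (via Dunly)
Varne: 12.9  (via Kelso)
Hale: 14.4  (via Selby)
Shortest route: Wendle–Dunly–Selby–Hale = 14.4 min.

14.4 min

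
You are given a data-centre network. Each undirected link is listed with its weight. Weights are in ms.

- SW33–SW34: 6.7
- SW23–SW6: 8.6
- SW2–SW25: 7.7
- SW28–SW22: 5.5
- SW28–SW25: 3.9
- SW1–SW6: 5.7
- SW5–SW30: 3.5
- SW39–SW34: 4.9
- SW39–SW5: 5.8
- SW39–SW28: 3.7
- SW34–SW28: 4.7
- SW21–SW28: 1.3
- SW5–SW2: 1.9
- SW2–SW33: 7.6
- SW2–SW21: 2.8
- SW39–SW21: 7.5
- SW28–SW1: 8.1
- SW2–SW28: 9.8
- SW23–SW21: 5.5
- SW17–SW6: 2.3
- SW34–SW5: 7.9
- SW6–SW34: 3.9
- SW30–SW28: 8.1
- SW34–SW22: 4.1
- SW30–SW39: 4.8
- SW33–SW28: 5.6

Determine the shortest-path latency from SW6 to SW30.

Running Dijkstra from SW6:
SW6: 0
SW17: 2.3  (via SW6)
SW34: 3.9  (via SW6)
SW1: 5.7  (via SW6)
SW22: 8  (via SW34)
SW23: 8.6  (via SW6)
SW28: 8.6  (via SW34)
SW39: 8.8  (via SW34)
SW21: 9.9  (via SW28)
SW33: 10.6  (via SW34)
SW5: 11.8  (via SW34)
SW25: 12.5  (via SW28)
SW2: 12.7  (via SW21)
SW30: 13.6  (via SW39)
Shortest route: SW6–SW34–SW39–SW30 = 13.6 ms.

13.6 ms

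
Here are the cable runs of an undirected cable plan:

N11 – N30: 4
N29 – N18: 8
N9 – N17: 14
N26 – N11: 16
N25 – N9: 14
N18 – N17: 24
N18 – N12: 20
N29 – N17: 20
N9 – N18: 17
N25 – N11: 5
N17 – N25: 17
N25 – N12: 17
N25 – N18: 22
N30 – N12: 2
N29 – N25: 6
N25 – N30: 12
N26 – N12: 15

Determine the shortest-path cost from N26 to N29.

27

Compare a few routes:
N26 - N11 - N25 - N29: 16+5+6 = 27
N26 - N12 - N30 - N11 - N25 - N29: 15+2+4+5+6 = 32
Cheapest is N26 - N11 - N25 - N29 at 27.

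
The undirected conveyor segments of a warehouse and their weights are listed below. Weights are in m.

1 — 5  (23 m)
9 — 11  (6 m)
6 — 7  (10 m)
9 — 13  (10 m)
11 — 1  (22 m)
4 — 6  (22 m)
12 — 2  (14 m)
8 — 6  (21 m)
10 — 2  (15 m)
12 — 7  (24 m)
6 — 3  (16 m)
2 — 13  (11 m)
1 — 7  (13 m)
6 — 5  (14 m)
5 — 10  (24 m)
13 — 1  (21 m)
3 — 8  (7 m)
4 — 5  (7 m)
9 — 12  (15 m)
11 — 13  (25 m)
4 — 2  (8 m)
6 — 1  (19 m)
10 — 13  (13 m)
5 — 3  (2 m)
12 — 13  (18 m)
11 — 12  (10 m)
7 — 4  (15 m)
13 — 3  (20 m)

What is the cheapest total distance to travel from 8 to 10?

33 m

Compare a few routes:
8 → 3 → 5 → 4 → 2 → 10: 7+2+7+8+15 = 39
8 → 3 → 13 → 10: 7+20+13 = 40
8 → 3 → 5 → 10: 7+2+24 = 33
The minimum is 33 m via 8 → 3 → 5 → 10.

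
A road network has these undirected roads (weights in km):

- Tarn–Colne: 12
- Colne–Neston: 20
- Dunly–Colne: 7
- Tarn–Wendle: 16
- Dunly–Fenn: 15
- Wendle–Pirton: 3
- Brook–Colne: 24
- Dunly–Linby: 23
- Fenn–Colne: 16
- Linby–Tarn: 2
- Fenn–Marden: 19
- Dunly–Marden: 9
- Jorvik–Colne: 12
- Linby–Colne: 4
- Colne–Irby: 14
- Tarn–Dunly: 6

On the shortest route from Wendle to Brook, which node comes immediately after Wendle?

Tarn

Candidate routes:
Wendle - Tarn - Dunly - Colne - Brook: 16+6+7+24 = 53
Wendle - Tarn - Colne - Brook: 16+12+24 = 52
Wendle - Tarn - Linby - Colne - Brook: 16+2+4+24 = 46
The minimum is 46 km via Wendle - Tarn - Linby - Colne - Brook.
So from Wendle the first move is to Tarn.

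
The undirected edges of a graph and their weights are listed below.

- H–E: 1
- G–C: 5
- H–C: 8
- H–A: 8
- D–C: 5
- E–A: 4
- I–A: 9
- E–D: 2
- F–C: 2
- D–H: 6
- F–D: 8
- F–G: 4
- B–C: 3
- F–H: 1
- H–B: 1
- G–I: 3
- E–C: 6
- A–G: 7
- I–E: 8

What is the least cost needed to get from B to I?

Compare a few routes:
B → H → F → G → I: 1+1+4+3 = 9
B → H → E → I: 1+1+8 = 10
The minimum is 9 via B → H → F → G → I.

9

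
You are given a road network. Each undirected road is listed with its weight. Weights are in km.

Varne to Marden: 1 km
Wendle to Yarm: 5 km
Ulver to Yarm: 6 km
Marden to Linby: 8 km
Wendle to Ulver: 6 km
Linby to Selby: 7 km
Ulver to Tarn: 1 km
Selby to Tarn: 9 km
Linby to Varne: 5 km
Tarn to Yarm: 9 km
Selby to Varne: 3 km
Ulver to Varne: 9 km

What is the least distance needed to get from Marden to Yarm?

Running Dijkstra from Marden:
Marden: 0
Varne: 1  (via Marden)
Selby: 4  (via Varne)
Linby: 6  (via Varne)
Ulver: 10  (via Varne)
Tarn: 11  (via Ulver)
Wendle: 16  (via Ulver)
Yarm: 16  (via Ulver)
Shortest route: Marden–Varne–Ulver–Yarm = 16 km.

16 km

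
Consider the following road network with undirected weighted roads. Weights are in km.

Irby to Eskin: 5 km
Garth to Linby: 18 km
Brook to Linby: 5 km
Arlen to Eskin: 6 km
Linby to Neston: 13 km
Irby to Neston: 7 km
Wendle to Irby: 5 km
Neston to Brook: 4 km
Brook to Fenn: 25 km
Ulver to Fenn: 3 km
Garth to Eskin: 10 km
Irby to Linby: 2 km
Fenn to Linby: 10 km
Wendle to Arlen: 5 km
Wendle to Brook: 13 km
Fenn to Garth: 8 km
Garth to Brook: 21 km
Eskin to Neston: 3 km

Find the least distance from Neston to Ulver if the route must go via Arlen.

Best Neston to Arlen: Neston → Eskin → Arlen costing 9
Shortest Arlen→Ulver: Arlen → Wendle → Irby → Linby → Fenn → Ulver = 25
Total via Arlen: 9 + 25 = 34 km.

34 km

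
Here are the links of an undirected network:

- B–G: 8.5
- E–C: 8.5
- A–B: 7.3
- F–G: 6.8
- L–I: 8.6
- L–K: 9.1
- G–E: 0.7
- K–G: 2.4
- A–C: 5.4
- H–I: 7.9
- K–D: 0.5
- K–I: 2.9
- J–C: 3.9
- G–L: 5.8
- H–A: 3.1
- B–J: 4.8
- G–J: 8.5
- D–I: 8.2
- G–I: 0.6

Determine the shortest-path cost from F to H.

Shortest distances from F:
F: 0
G: 6.8  (via F)
I: 7.4  (via G)
E: 7.5  (via G)
K: 9.2  (via G)
D: 9.7  (via K)
L: 12.6  (via G)
B: 15.3  (via G)
H: 15.3  (via I)
Shortest route: F → G → I → H = 15.3.

15.3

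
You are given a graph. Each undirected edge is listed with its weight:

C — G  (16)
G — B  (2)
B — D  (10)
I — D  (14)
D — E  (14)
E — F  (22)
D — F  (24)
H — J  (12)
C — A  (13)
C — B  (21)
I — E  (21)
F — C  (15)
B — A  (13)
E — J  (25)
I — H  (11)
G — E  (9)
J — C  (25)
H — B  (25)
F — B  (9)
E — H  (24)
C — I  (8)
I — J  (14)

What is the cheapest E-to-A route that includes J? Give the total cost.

Shortest E→J: E → J = 25
Best J to A: J → I → C → A costing 35
Total via J: 25 + 35 = 60.

60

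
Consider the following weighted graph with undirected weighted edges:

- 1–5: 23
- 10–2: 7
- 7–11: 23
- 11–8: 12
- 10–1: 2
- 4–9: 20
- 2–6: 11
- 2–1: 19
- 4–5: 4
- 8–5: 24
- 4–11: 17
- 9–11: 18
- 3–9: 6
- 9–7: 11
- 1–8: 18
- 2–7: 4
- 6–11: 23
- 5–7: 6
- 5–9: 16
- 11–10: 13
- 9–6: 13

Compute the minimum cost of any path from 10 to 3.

28

Shortest distances from 10:
10: 0
1: 2  (via 10)
2: 7  (via 10)
7: 11  (via 2)
11: 13  (via 10)
5: 17  (via 7)
6: 18  (via 2)
8: 20  (via 1)
4: 21  (via 5)
9: 22  (via 7)
3: 28  (via 9)
Shortest route: 10 → 2 → 7 → 9 → 3 = 28.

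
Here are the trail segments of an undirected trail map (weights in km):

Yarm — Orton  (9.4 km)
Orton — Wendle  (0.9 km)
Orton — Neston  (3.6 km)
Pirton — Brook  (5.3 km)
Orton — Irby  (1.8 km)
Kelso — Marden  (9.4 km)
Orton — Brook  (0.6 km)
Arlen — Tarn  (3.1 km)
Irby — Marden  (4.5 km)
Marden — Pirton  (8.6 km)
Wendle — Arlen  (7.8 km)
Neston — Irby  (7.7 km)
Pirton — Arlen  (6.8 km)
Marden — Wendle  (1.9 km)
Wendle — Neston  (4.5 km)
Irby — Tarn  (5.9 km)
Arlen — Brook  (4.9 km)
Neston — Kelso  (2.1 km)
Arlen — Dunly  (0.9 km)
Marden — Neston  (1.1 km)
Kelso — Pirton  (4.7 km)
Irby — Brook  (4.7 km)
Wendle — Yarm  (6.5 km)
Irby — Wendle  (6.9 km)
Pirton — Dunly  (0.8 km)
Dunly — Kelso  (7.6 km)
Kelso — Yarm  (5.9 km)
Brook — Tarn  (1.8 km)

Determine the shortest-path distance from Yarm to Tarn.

9.8 km

Candidate routes:
Yarm - Kelso - Neston - Orton - Brook - Tarn: 5.9+2.1+3.6+0.6+1.8 = 14
Yarm - Wendle - Orton - Brook - Tarn: 6.5+0.9+0.6+1.8 = 9.8
Yarm - Orton - Brook - Tarn: 9.4+0.6+1.8 = 11.8
Cheapest is Yarm - Wendle - Orton - Brook - Tarn at 9.8 km.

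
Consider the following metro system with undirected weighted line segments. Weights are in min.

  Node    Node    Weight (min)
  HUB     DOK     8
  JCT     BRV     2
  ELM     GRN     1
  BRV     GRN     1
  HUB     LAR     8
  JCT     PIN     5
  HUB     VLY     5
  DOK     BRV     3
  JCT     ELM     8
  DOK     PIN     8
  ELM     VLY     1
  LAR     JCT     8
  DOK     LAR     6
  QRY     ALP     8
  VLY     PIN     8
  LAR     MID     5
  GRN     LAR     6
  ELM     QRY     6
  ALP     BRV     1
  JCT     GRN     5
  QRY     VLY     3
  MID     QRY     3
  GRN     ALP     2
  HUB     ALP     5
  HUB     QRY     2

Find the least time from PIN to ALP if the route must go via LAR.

21 min

Shortest PIN→LAR: PIN–JCT–LAR = 13
Shortest LAR→ALP: LAR–GRN–ALP = 8
Total via LAR: 13 + 8 = 21 min.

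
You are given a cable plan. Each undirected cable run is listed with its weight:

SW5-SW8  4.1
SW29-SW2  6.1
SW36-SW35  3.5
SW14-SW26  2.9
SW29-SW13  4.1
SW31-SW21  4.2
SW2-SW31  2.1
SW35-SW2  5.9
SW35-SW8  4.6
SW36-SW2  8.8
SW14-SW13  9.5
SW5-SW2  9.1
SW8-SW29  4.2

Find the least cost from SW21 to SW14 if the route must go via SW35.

34.6

Best SW21 to SW35: SW21–SW31–SW2–SW35 costing 12.2
Best SW35 to SW14: SW35–SW8–SW29–SW13–SW14 costing 22.4
Total via SW35: 12.2 + 22.4 = 34.6.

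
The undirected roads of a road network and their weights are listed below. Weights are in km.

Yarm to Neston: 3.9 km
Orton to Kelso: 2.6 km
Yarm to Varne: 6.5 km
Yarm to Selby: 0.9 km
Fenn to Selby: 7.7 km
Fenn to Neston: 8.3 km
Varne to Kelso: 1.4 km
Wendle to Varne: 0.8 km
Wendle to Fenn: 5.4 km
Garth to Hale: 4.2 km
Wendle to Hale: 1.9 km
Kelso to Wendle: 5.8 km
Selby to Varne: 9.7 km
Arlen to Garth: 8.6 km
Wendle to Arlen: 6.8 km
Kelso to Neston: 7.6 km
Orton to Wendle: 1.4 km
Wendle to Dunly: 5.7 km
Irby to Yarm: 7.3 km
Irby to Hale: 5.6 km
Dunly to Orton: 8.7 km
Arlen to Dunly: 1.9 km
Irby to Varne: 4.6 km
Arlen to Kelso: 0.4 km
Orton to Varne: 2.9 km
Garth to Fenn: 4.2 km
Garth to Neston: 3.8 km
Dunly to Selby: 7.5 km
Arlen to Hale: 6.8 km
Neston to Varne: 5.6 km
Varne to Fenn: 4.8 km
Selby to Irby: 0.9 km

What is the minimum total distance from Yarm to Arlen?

8.2 km

Compare a few routes:
Yarm - Selby - Irby - Varne - Kelso - Arlen: 0.9+0.9+4.6+1.4+0.4 = 8.2
Yarm - Varne - Kelso - Arlen: 6.5+1.4+0.4 = 8.3
Cheapest is Yarm - Selby - Irby - Varne - Kelso - Arlen at 8.2 km.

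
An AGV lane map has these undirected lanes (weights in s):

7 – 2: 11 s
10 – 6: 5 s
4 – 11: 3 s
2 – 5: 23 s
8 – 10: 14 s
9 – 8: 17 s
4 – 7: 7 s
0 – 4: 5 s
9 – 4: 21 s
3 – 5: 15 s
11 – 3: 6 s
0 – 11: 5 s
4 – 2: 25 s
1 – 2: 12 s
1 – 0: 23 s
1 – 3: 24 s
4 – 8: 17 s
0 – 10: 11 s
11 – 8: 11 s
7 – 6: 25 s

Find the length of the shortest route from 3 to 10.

22 s

Shortest distances from 3:
3: 0
11: 6  (via 3)
4: 9  (via 11)
0: 11  (via 11)
5: 15  (via 3)
7: 16  (via 4)
8: 17  (via 11)
10: 22  (via 0)
Shortest route: 3 → 11 → 0 → 10 = 22 s.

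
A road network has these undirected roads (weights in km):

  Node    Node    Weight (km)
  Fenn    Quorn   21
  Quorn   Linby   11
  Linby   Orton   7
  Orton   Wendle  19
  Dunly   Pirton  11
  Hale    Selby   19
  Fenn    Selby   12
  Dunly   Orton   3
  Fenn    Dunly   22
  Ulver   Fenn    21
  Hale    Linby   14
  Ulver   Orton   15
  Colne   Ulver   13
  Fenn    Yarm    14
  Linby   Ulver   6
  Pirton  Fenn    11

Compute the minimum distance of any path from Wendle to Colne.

45 km

Enumerating some paths:
Wendle → Orton → Linby → Ulver → Colne: 19+7+6+13 = 45
Wendle → Orton → Ulver → Colne: 19+15+13 = 47
The minimum is 45 km via Wendle → Orton → Linby → Ulver → Colne.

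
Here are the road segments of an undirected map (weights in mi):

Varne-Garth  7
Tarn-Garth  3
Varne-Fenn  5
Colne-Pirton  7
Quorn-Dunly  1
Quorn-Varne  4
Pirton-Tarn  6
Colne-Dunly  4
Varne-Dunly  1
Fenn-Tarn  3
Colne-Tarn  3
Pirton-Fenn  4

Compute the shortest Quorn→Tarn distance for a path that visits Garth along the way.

Best Quorn to Garth: Quorn → Dunly → Varne → Garth costing 9
Best Garth to Tarn: Garth → Tarn costing 3
Total via Garth: 9 + 3 = 12 mi.

12 mi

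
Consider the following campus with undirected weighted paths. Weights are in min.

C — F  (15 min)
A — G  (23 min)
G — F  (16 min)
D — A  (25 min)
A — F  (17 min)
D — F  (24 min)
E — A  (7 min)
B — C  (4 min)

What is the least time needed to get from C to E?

Enumerating some paths:
C - F - G - A - E: 15+16+23+7 = 61
C - F - A - E: 15+17+7 = 39
The minimum is 39 min via C - F - A - E.

39 min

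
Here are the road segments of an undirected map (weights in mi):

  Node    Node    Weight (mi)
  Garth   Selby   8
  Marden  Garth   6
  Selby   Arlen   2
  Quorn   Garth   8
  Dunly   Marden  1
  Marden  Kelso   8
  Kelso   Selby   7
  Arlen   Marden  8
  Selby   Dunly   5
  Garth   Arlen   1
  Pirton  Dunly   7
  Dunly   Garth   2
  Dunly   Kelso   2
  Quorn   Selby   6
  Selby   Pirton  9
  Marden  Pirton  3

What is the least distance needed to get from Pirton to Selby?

Settle nodes by increasing distance from Pirton:
Pirton: 0
Marden: 3  (via Pirton)
Dunly: 4  (via Marden)
Garth: 6  (via Dunly)
Kelso: 6  (via Dunly)
Arlen: 7  (via Garth)
Selby: 9  (via Pirton)
Shortest route: Pirton → Selby = 9 mi.

9 mi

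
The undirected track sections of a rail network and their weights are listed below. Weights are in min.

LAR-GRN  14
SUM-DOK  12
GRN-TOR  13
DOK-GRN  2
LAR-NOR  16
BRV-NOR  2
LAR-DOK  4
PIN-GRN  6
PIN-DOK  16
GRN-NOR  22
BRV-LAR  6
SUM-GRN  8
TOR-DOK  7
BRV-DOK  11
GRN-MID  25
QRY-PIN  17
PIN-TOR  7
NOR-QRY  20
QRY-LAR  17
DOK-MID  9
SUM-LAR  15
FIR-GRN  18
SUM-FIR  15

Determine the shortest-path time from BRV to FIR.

Shortest distances from BRV:
BRV: 0
NOR: 2  (via BRV)
LAR: 6  (via BRV)
DOK: 10  (via LAR)
GRN: 12  (via DOK)
TOR: 17  (via DOK)
PIN: 18  (via GRN)
MID: 19  (via DOK)
SUM: 20  (via GRN)
QRY: 22  (via NOR)
FIR: 30  (via GRN)
Shortest route: BRV → LAR → DOK → GRN → FIR = 30 min.

30 min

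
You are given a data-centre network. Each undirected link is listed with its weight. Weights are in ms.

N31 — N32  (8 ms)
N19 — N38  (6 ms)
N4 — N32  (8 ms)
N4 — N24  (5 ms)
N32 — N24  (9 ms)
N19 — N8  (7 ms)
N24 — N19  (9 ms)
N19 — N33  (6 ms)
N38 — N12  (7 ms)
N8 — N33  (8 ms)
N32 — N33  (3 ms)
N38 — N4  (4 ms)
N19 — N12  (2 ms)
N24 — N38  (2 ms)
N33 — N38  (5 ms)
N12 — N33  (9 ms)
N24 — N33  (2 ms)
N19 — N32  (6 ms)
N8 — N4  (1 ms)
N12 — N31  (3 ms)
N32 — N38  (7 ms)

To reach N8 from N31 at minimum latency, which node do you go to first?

Compare a few routes:
N31–N12–N19–N38–N4–N8: 3+2+6+4+1 = 16
N31–N32–N4–N8: 8+8+1 = 17
N31–N12–N19–N8: 3+2+7 = 12
N31–N12–N38–N4–N8: 3+7+4+1 = 15
The minimum is 12 ms via N31–N12–N19–N8.
So from N31 the first move is to N12.

N12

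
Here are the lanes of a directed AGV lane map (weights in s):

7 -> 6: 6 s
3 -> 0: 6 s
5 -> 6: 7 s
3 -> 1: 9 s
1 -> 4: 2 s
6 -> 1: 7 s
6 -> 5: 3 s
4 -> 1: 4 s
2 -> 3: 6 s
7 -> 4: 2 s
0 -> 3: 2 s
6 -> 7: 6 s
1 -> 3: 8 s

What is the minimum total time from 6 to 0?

Running Dijkstra from 6:
6: 0
5: 3  (via 6)
7: 6  (via 6)
1: 7  (via 6)
4: 8  (via 7)
3: 15  (via 1)
0: 21  (via 3)
Shortest route: 6 → 1 → 3 → 0 = 21 s.

21 s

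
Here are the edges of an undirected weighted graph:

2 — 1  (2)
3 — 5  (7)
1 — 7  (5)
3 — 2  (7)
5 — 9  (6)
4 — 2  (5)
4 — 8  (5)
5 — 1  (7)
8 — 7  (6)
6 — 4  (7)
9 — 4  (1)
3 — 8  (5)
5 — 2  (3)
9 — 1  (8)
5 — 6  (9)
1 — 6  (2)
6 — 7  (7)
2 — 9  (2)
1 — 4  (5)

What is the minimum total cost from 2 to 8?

Shortest distances from 2:
2: 0
1: 2  (via 2)
9: 2  (via 2)
4: 3  (via 9)
5: 3  (via 2)
6: 4  (via 1)
3: 7  (via 2)
7: 7  (via 1)
8: 8  (via 4)
Shortest route: 2 → 9 → 4 → 8 = 8.

8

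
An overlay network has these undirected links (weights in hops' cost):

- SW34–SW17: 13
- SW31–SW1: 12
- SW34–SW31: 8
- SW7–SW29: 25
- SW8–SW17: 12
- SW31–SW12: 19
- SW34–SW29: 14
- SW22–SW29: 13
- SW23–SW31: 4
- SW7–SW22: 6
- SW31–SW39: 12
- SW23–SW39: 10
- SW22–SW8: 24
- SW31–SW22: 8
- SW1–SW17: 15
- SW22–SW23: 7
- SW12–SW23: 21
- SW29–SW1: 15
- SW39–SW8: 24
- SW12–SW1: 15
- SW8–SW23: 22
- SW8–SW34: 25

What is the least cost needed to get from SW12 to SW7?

Enumerating some paths:
SW12 - SW31 - SW22 - SW7: 19+8+6 = 33
SW12 - SW23 - SW22 - SW7: 21+7+6 = 34
Cheapest is SW12 - SW31 - SW22 - SW7 at 33 hops' cost.

33 hops' cost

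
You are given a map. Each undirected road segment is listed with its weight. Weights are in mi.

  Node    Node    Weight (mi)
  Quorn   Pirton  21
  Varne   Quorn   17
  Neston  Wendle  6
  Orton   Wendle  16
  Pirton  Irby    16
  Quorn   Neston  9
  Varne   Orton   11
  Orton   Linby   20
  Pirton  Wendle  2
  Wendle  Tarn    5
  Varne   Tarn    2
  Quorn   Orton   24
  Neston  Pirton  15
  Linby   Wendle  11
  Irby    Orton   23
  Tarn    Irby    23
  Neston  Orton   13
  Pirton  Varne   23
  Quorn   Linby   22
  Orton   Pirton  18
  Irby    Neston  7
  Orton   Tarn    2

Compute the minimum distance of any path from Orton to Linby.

18 mi

Running Dijkstra from Orton:
Orton: 0
Tarn: 2  (via Orton)
Varne: 4  (via Tarn)
Wendle: 7  (via Tarn)
Pirton: 9  (via Wendle)
Neston: 13  (via Orton)
Linby: 18  (via Wendle)
Shortest route: Orton → Tarn → Wendle → Linby = 18 mi.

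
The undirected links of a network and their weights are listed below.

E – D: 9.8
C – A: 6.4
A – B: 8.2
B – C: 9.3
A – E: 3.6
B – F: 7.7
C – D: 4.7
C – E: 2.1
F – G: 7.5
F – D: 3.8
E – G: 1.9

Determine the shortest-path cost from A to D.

10.4

Settle nodes by increasing distance from A:
A: 0
E: 3.6  (via A)
G: 5.5  (via E)
C: 5.7  (via E)
B: 8.2  (via A)
D: 10.4  (via C)
Shortest route: A–E–C–D = 10.4.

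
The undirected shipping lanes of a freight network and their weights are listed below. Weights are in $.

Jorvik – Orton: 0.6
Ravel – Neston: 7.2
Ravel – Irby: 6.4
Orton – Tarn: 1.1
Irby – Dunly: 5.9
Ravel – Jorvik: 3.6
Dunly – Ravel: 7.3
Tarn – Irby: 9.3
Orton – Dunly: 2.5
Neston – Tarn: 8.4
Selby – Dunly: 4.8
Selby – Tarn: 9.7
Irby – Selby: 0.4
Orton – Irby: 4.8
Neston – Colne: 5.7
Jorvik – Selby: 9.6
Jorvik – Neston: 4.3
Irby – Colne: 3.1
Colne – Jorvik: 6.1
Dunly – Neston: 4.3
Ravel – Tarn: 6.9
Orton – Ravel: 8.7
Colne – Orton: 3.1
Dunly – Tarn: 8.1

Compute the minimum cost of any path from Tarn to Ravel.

Shortest distances from Tarn:
Tarn: 0
Orton: 1.1  (via Tarn)
Jorvik: 1.7  (via Orton)
Dunly: 3.6  (via Orton)
Colne: 4.2  (via Orton)
Ravel: 5.3  (via Jorvik)
Shortest route: Tarn → Orton → Jorvik → Ravel = $5.3.

$5.3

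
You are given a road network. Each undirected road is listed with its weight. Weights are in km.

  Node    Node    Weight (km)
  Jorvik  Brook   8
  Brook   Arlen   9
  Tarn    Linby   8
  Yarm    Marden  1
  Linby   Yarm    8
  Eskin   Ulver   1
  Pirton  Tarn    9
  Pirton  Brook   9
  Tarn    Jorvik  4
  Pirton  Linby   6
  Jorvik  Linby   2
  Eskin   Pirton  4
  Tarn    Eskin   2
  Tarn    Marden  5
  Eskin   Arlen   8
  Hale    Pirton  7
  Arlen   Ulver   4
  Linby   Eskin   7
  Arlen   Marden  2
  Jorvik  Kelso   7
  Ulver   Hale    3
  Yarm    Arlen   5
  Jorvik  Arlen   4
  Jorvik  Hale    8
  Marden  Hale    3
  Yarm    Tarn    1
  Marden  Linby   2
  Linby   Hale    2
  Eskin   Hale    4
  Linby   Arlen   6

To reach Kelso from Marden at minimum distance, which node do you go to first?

Compare a few routes:
Marden–Yarm–Tarn–Jorvik–Kelso: 1+1+4+7 = 13
Marden–Arlen–Jorvik–Kelso: 2+4+7 = 13
Marden–Linby–Jorvik–Kelso: 2+2+7 = 11
Marden–Hale–Linby–Jorvik–Kelso: 3+2+2+7 = 14
The minimum is 11 km via Marden–Linby–Jorvik–Kelso.
So from Marden the first move is to Linby.

Linby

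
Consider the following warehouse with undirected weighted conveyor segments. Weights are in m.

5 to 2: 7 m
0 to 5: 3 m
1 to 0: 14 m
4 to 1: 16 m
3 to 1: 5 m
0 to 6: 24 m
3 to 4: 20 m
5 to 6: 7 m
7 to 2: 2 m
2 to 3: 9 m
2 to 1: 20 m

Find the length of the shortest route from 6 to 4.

40 m

Candidate routes:
6 → 5 → 2 → 3 → 1 → 4: 7+7+9+5+16 = 44
6 → 5 → 2 → 3 → 4: 7+7+9+20 = 43
6 → 5 → 0 → 1 → 4: 7+3+14+16 = 40
The minimum is 40 m via 6 → 5 → 0 → 1 → 4.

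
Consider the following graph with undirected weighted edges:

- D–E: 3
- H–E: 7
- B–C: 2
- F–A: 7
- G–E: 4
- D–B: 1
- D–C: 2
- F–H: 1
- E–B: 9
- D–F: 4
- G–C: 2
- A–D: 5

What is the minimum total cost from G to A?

9

Enumerating some paths:
G → C → D → A: 2+2+5 = 9
G → C → B → D → A: 2+2+1+5 = 10
G → E → D → A: 4+3+5 = 12
G → C → D → F → A: 2+2+4+7 = 15
Cheapest is G → C → D → A at 9.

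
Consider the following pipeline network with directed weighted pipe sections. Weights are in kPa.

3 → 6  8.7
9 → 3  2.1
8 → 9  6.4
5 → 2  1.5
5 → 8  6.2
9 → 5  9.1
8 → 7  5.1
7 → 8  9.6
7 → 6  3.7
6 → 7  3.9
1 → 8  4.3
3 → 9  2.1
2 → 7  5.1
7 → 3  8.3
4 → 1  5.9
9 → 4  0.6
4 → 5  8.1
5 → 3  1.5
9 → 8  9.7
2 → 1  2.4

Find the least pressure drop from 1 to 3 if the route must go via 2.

Best 1 to 2: 1 → 8 → 9 → 4 → 5 → 2 costing 20.9
Best 2 to 3: 2 → 7 → 3 costing 13.4
Total via 2: 20.9 + 13.4 = 34.3 kPa.

34.3 kPa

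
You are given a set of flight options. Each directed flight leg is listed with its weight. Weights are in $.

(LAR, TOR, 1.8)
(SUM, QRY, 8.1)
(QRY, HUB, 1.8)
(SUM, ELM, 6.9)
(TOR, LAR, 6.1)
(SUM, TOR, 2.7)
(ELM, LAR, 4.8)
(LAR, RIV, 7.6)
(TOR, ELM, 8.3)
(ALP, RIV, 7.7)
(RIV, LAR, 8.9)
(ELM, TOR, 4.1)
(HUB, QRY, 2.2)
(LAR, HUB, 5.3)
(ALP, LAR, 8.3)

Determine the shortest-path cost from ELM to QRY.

Shortest distances from ELM:
ELM: 0
TOR: 4.1  (via ELM)
LAR: 4.8  (via ELM)
HUB: 10.1  (via LAR)
QRY: 12.3  (via HUB)
Shortest route: ELM → LAR → HUB → QRY = $12.3.

$12.3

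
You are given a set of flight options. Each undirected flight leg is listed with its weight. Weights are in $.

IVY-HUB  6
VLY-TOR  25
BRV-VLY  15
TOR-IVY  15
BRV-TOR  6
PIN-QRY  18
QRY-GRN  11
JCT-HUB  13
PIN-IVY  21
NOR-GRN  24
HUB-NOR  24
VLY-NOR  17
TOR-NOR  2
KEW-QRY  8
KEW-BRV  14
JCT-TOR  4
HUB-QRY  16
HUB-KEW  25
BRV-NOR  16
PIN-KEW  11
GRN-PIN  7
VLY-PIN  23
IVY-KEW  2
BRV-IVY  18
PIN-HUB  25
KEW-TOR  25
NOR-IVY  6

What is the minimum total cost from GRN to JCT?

$30

Enumerating some paths:
GRN–PIN–KEW–IVY–NOR–TOR–JCT: 7+11+2+6+2+4 = 32
GRN–NOR–TOR–JCT: 24+2+4 = 30
GRN–PIN–KEW–IVY–TOR–JCT: 7+11+2+15+4 = 39
GRN–QRY–KEW–IVY–NOR–TOR–JCT: 11+8+2+6+2+4 = 33
Cheapest is GRN–NOR–TOR–JCT at $30.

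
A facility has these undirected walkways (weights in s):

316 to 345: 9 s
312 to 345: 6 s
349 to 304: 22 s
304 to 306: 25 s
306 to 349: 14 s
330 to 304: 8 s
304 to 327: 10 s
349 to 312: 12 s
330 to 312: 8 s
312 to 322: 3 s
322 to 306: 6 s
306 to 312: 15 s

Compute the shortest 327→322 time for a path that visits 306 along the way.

Shortest 327→306: 327 → 304 → 306 = 35
Best 306 to 322: 306 → 322 costing 6
Total via 306: 35 + 6 = 41 s.

41 s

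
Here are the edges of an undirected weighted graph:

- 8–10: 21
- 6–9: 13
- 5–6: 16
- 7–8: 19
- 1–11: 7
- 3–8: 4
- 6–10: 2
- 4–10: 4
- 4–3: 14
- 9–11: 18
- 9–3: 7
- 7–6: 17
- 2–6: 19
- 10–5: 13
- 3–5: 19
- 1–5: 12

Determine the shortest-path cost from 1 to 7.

Shortest distances from 1:
1: 0
11: 7  (via 1)
5: 12  (via 1)
9: 25  (via 11)
10: 25  (via 5)
6: 27  (via 10)
4: 29  (via 10)
3: 31  (via 5)
8: 35  (via 3)
7: 44  (via 6)
Shortest route: 1 → 5 → 10 → 6 → 7 = 44.

44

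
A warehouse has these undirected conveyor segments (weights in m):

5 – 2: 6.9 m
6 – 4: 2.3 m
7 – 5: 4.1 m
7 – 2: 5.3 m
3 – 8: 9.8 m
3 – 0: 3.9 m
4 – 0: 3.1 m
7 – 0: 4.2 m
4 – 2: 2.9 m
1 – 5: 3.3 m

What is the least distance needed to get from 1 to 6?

15.4 m

Candidate routes:
1 - 5 - 7 - 0 - 4 - 6: 3.3+4.1+4.2+3.1+2.3 = 17
1 - 5 - 2 - 4 - 6: 3.3+6.9+2.9+2.3 = 15.4
1 - 5 - 7 - 2 - 4 - 6: 3.3+4.1+5.3+2.9+2.3 = 17.9
The minimum is 15.4 m via 1 - 5 - 2 - 4 - 6.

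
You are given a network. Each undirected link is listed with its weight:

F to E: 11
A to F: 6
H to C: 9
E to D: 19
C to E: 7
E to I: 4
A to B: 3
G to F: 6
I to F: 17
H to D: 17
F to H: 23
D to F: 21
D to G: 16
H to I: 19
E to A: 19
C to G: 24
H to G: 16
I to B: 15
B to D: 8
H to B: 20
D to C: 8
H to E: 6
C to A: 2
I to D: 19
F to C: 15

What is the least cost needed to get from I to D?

19

Settle nodes by increasing distance from I:
I: 0
E: 4  (via I)
H: 10  (via E)
C: 11  (via E)
A: 13  (via C)
B: 15  (via I)
F: 15  (via E)
D: 19  (via I)
Shortest route: I–D = 19.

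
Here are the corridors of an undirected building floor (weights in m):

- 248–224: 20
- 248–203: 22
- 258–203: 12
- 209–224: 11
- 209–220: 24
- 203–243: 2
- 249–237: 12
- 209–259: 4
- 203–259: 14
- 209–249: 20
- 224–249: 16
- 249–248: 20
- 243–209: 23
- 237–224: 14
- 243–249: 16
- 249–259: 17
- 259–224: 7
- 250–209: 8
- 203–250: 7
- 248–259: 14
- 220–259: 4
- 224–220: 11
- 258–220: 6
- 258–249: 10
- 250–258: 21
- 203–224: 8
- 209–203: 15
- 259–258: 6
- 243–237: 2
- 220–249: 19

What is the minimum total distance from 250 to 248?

26 m

Compare a few routes:
250 - 203 - 259 - 248: 7+14+14 = 35
250 - 209 - 259 - 248: 8+4+14 = 26
250 - 203 - 248: 7+22 = 29
The minimum is 26 m via 250 - 209 - 259 - 248.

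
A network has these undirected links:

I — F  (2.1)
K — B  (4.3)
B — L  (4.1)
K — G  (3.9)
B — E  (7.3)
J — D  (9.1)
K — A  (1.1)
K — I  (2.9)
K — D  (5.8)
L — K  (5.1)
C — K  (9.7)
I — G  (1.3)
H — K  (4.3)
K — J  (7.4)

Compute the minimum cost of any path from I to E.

14.5

Enumerating some paths:
I–G–K–L–B–E: 1.3+3.9+5.1+4.1+7.3 = 21.7
I–K–B–E: 2.9+4.3+7.3 = 14.5
I–G–K–B–E: 1.3+3.9+4.3+7.3 = 16.8
I–K–L–B–E: 2.9+5.1+4.1+7.3 = 19.4
Cheapest is I–K–B–E at 14.5.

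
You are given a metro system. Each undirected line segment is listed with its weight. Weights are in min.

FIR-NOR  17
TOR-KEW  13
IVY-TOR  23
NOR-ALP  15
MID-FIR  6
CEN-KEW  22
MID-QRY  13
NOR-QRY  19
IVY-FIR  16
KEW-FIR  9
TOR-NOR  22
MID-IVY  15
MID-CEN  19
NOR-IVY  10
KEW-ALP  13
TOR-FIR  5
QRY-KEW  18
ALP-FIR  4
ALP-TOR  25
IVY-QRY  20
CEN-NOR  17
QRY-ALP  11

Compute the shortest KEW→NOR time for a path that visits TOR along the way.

35 min

Best KEW to TOR: KEW → TOR costing 13
Shortest TOR→NOR: TOR → NOR = 22
Total via TOR: 13 + 22 = 35 min.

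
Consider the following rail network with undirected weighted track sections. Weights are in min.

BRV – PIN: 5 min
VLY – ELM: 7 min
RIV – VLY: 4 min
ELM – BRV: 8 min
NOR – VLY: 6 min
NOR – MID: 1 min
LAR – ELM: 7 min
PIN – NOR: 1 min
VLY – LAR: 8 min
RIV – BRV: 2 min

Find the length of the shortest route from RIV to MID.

Settle nodes by increasing distance from RIV:
RIV: 0
BRV: 2  (via RIV)
VLY: 4  (via RIV)
PIN: 7  (via BRV)
NOR: 8  (via PIN)
MID: 9  (via NOR)
Shortest route: RIV–BRV–PIN–NOR–MID = 9 min.

9 min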